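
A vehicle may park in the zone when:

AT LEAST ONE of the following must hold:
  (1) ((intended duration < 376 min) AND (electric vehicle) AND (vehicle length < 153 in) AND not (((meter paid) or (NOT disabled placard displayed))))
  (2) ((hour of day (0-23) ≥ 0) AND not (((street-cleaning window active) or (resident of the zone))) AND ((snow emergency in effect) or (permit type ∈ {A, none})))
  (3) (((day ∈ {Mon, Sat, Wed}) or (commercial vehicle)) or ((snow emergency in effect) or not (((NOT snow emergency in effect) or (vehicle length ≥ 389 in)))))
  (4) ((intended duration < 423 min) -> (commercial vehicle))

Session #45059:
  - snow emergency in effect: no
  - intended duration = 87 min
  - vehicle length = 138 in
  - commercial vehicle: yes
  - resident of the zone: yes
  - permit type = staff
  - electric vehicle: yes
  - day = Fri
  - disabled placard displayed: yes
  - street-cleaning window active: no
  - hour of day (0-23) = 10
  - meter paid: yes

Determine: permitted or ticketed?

Atomic conditions:
  intended duration < 376 min: 87 < 376 is true
  electric vehicle: yes → true
  vehicle length < 153 in: 138 < 153 is true
  meter paid: yes → true
  NOT disabled placard displayed: yes → false
  hour of day (0-23) ≥ 0: 10 ≥ 0 is true
  street-cleaning window active: no → false
  resident of the zone: yes → true
  snow emergency in effect: no → false
  permit type ∈ {A, none}: staff is not in the set → false
  day ∈ {Mon, Sat, Wed}: Fri is not in the set → false
  commercial vehicle: yes → true
  NOT snow emergency in effect: no → true
  vehicle length ≥ 389 in: 138 ≥ 389 is false
  intended duration < 423 min: 87 < 423 is true
Combine:
[1.4.1] true OR false = true
[1.4] NOT true = false
[1] true AND true AND true AND false = false
[2.2.1] false OR true = true
[2.2] NOT true = false
[2.3] false OR false = false
[2] true AND false AND false = false
[3.1] false OR true = true
[3.2.2.1] true OR false = true
[3.2.2] NOT true = false
[3.2] false OR false = false
[3] true OR false = true
[4] true → true = true
[root] false OR false OR true OR true = true
Overall: true → permitted

Permitted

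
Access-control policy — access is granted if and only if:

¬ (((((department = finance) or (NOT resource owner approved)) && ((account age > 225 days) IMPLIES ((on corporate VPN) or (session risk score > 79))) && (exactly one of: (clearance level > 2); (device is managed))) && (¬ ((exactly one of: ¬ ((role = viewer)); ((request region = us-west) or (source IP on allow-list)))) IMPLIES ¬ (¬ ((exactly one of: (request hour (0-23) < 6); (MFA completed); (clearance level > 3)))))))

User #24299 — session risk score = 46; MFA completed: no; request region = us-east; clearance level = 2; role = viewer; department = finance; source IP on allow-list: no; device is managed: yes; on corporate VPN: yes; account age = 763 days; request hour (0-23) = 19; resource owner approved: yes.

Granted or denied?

Granted

Atomic conditions:
  department = finance: finance == finance is true
  NOT resource owner approved: yes → false
  account age > 225 days: 763 > 225 is true
  on corporate VPN: yes → true
  session risk score > 79: 46 > 79 is false
  clearance level > 2: 2 > 2 is false
  device is managed: yes → true
  role = viewer: viewer == viewer is true
  request region = us-west: us-east == us-west is false
  source IP on allow-list: no → false
  request hour (0-23) < 6: 19 < 6 is false
  MFA completed: no → false
  clearance level > 3: 2 > 3 is false
Combine:
[1.1.1] true OR false = true
[1.1.2.2] true OR false = true
[1.1.2] true → true = true
[1.1.3] exactly-one(false, true) = true
[1.1] true AND true AND true = true
[1.2.1.1.1] NOT true = false
[1.2.1.1.2] false OR false = false
[1.2.1.1] exactly-one(false, false) = false
[1.2.1] NOT false = true
[1.2.2.1.1] exactly-one(false, false, false) = false
[1.2.2.1] NOT false = true
[1.2.2] NOT true = false
[1.2] true → false = false
[1] true AND false = false
[root] NOT false = true
Overall: true → granted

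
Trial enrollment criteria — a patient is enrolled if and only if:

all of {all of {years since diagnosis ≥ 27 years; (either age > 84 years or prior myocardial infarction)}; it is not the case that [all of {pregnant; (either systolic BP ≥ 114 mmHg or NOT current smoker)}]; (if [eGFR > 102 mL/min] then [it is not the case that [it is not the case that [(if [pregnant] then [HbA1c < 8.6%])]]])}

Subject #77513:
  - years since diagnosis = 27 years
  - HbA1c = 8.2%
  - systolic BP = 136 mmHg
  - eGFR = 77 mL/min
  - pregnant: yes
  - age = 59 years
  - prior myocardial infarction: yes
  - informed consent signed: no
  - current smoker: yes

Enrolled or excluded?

Atomic conditions:
  years since diagnosis ≥ 27 years: 27 ≥ 27 is true
  age > 84 years: 59 > 84 is false
  prior myocardial infarction: yes → true
  pregnant: yes → true
  systolic BP ≥ 114 mmHg: 136 ≥ 114 is true
  NOT current smoker: yes → false
  eGFR > 102 mL/min: 77 > 102 is false
  HbA1c < 8.6%: 8.2 < 8.6 is true
Combine:
[1.2] false OR true = true
[1] true AND true = true
[2.1.2] true OR false = true
[2.1] true AND true = true
[2] NOT true = false
[3.2.1.1] true → true = true
[3.2.1] NOT true = false
[3.2] NOT false = true
[3] false → true (antecedent false ⇒ implication holds) = true
[root] true AND false AND true = false
Overall: false → excluded

Excluded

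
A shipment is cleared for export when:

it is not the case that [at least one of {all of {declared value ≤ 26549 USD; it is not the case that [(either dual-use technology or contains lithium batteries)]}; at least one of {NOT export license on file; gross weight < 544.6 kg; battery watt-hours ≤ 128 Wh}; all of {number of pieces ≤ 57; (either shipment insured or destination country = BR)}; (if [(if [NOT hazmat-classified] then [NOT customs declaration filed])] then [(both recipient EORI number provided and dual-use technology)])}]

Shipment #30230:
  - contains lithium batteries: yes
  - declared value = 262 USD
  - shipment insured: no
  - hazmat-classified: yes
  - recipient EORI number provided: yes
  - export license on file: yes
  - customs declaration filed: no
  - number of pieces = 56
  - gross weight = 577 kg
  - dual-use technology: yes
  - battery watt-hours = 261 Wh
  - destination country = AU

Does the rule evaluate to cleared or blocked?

Atomic conditions:
  declared value ≤ 26549 USD: 262 ≤ 26549 is true
  dual-use technology: yes → true
  contains lithium batteries: yes → true
  NOT export license on file: yes → false
  gross weight < 544.6 kg: 577 < 544.6 is false
  battery watt-hours ≤ 128 Wh: 261 ≤ 128 is false
  number of pieces ≤ 57: 56 ≤ 57 is true
  shipment insured: no → false
  destination country = BR: AU == BR is false
  NOT hazmat-classified: yes → false
  NOT customs declaration filed: no → true
  recipient EORI number provided: yes → true
Combine:
[1.1.2.1] true OR true = true
[1.1.2] NOT true = false
[1.1] true AND false = false
[1.2] false OR false OR false = false
[1.3.2] false OR false = false
[1.3] true AND false = false
[1.4.1] false → true (antecedent false ⇒ implication holds) = true
[1.4.2] true AND true = true
[1.4] true → true = true
[1] false OR false OR false OR true = true
[root] NOT true = false
Overall: false → blocked

Blocked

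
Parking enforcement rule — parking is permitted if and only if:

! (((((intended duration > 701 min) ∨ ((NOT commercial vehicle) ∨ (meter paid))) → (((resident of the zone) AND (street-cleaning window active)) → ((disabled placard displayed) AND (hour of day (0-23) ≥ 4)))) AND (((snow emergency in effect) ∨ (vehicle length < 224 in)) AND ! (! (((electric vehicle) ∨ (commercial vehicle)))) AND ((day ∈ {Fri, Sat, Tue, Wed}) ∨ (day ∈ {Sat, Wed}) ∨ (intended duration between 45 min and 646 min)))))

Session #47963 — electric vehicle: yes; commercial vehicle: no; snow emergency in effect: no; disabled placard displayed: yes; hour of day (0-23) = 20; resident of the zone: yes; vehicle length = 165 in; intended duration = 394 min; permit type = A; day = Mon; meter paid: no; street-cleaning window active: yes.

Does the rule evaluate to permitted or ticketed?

Ticketed

Atomic conditions:
  intended duration > 701 min: 394 > 701 is false
  NOT commercial vehicle: no → true
  meter paid: no → false
  resident of the zone: yes → true
  street-cleaning window active: yes → true
  disabled placard displayed: yes → true
  hour of day (0-23) ≥ 4: 20 ≥ 4 is true
  snow emergency in effect: no → false
  vehicle length < 224 in: 165 < 224 is true
  electric vehicle: yes → true
  commercial vehicle: no → false
  day ∈ {Fri, Sat, Tue, Wed}: Mon is not in the set → false
  day ∈ {Sat, Wed}: Mon is not in the set → false
  intended duration between 45 min and 646 min: 394 in [45, 646] is true
Combine:
[1.1.1.2] true OR false = true
[1.1.1] false OR true = true
[1.1.2.1] true AND true = true
[1.1.2.2] true AND true = true
[1.1.2] true → true = true
[1.1] true → true = true
[1.2.1] false OR true = true
[1.2.2.1.1] true OR false = true
[1.2.2.1] NOT true = false
[1.2.2] NOT false = true
[1.2.3] false OR false OR true = true
[1.2] true AND true AND true = true
[1] true AND true = true
[root] NOT true = false
Overall: false → ticketed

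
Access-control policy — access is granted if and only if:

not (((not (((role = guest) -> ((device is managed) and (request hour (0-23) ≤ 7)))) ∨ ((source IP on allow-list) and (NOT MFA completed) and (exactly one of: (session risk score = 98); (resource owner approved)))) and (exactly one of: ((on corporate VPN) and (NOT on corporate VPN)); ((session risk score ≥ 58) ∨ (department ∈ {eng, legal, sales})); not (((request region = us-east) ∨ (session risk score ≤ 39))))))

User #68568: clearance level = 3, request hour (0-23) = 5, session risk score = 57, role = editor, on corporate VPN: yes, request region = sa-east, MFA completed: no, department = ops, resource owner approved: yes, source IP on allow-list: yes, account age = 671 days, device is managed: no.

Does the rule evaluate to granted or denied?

Atomic conditions:
  role = guest: editor == guest is false
  device is managed: no → false
  request hour (0-23) ≤ 7: 5 ≤ 7 is true
  source IP on allow-list: yes → true
  NOT MFA completed: no → true
  session risk score = 98: 57 == 98 is false
  resource owner approved: yes → true
  on corporate VPN: yes → true
  NOT on corporate VPN: yes → false
  session risk score ≥ 58: 57 ≥ 58 is false
  department ∈ {eng, legal, sales}: ops is not in the set → false
  request region = us-east: sa-east == us-east is false
  session risk score ≤ 39: 57 ≤ 39 is false
Combine:
[1.1.1.1.2] false AND true = false
[1.1.1.1] false → false (antecedent false ⇒ implication holds) = true
[1.1.1] NOT true = false
[1.1.2.3] exactly-one(false, true) = true
[1.1.2] true AND true AND true = true
[1.1] false OR true = true
[1.2.1] true AND false = false
[1.2.2] false OR false = false
[1.2.3.1] false OR false = false
[1.2.3] NOT false = true
[1.2] exactly-one(false, false, true) = true
[1] true AND true = true
[root] NOT true = false
Overall: false → denied

Denied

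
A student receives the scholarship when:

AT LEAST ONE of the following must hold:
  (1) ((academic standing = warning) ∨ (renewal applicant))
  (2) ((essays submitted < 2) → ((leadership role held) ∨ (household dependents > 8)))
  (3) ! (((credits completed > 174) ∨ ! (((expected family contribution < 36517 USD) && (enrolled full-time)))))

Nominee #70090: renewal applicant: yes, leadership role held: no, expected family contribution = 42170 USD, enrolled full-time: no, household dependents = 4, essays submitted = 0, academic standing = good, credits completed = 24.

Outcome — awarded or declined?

Atomic conditions:
  academic standing = warning: good == warning is false
  renewal applicant: yes → true
  essays submitted < 2: 0 < 2 is true
  leadership role held: no → false
  household dependents > 8: 4 > 8 is false
  credits completed > 174: 24 > 174 is false
  expected family contribution < 36517 USD: 42170 < 36517 is false
  enrolled full-time: no → false
Combine:
[1] false OR true = true
[2.2] false OR false = false
[2] true → false = false
[3.1.2.1] false AND false = false
[3.1.2] NOT false = true
[3.1] false OR true = true
[3] NOT true = false
[root] true OR false OR false = true
Overall: true → awarded

Awarded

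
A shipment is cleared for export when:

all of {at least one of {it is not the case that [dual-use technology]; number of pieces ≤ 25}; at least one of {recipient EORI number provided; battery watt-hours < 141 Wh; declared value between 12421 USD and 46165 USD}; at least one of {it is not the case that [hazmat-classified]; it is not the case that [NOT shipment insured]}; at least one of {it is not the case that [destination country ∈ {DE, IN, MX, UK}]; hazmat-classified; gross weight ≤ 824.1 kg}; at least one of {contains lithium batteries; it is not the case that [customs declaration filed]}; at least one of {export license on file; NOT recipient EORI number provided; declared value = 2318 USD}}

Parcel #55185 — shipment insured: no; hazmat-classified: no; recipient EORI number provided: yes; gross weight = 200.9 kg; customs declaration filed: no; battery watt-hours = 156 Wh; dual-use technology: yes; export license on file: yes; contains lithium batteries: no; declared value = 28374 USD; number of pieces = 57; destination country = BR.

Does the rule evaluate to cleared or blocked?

Atomic conditions:
  dual-use technology: yes → true
  number of pieces ≤ 25: 57 ≤ 25 is false
  recipient EORI number provided: yes → true
  battery watt-hours < 141 Wh: 156 < 141 is false
  declared value between 12421 USD and 46165 USD: 28374 in [12421, 46165] is true
  hazmat-classified: no → false
  NOT shipment insured: no → true
  destination country ∈ {DE, IN, MX, UK}: BR is not in the set → false
  gross weight ≤ 824.1 kg: 200.9 ≤ 824.1 is true
  contains lithium batteries: no → false
  customs declaration filed: no → false
  export license on file: yes → true
  NOT recipient EORI number provided: yes → false
  declared value = 2318 USD: 28374 == 2318 is false
Combine:
[1.1] NOT true = false
[1] false OR false = false
[2] true OR false OR true = true
[3.1] NOT false = true
[3.2] NOT true = false
[3] true OR false = true
[4.1] NOT false = true
[4] true OR false OR true = true
[5.2] NOT false = true
[5] false OR true = true
[6] true OR false OR false = true
[root] false AND true AND true AND true AND true AND true = false
Overall: false → blocked

Blocked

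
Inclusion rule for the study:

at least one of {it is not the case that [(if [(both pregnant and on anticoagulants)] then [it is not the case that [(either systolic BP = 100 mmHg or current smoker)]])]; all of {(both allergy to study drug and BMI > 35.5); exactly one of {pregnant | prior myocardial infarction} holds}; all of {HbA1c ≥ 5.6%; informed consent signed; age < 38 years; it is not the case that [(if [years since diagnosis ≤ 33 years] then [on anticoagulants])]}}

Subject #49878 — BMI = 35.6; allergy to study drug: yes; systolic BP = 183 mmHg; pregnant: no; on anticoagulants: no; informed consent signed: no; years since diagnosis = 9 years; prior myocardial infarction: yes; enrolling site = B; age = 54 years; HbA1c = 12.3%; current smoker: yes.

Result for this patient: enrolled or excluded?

Atomic conditions:
  pregnant: no → false
  on anticoagulants: no → false
  systolic BP = 100 mmHg: 183 == 100 is false
  current smoker: yes → true
  allergy to study drug: yes → true
  BMI > 35.5: 35.6 > 35.5 is true
  prior myocardial infarction: yes → true
  HbA1c ≥ 5.6%: 12.3 ≥ 5.6 is true
  informed consent signed: no → false
  age < 38 years: 54 < 38 is false
  years since diagnosis ≤ 33 years: 9 ≤ 33 is true
Combine:
[1.1.1] false AND false = false
[1.1.2.1] false OR true = true
[1.1.2] NOT true = false
[1.1] false → false (antecedent false ⇒ implication holds) = true
[1] NOT true = false
[2.1] true AND true = true
[2.2] exactly-one(false, true) = true
[2] true AND true = true
[3.4.1] true → false = false
[3.4] NOT false = true
[3] true AND false AND false AND true = false
[root] false OR true OR false = true
Overall: true → enrolled

Enrolled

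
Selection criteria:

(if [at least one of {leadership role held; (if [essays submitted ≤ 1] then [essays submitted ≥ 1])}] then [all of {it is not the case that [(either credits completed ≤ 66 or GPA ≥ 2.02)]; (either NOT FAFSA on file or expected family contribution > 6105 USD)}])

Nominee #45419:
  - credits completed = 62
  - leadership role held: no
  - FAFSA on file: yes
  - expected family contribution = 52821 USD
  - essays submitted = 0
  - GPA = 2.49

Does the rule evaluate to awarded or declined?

Atomic conditions:
  leadership role held: no → false
  essays submitted ≤ 1: 0 ≤ 1 is true
  essays submitted ≥ 1: 0 ≥ 1 is false
  credits completed ≤ 66: 62 ≤ 66 is true
  GPA ≥ 2.02: 2.49 ≥ 2.02 is true
  NOT FAFSA on file: yes → false
  expected family contribution > 6105 USD: 52821 > 6105 is true
Combine:
[1.2] true → false = false
[1] false OR false = false
[2.1.1] true OR true = true
[2.1] NOT true = false
[2.2] false OR true = true
[2] false AND true = false
[root] false → false (antecedent false ⇒ implication holds) = true
Overall: true → awarded

Awarded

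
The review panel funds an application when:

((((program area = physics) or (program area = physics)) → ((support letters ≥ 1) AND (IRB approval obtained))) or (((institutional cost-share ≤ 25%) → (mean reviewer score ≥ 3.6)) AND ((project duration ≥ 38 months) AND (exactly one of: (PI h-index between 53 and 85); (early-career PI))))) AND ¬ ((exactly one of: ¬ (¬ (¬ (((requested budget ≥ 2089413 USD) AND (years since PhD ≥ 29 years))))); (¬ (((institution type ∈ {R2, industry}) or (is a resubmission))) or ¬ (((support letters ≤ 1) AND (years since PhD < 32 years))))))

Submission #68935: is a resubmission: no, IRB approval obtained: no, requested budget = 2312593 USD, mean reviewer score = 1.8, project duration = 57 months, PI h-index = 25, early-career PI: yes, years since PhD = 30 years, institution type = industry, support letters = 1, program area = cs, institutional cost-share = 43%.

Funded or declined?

Atomic conditions:
  program area = physics: cs == physics is false
  support letters ≥ 1: 1 ≥ 1 is true
  IRB approval obtained: no → false
  institutional cost-share ≤ 25%: 43 ≤ 25 is false
  mean reviewer score ≥ 3.6: 1.8 ≥ 3.6 is false
  project duration ≥ 38 months: 57 ≥ 38 is true
  PI h-index between 53 and 85: 25 in [53, 85] is false
  early-career PI: yes → true
  requested budget ≥ 2089413 USD: 2312593 ≥ 2089413 is true
  years since PhD ≥ 29 years: 30 ≥ 29 is true
  institution type ∈ {R2, industry}: industry is in the set → true
  is a resubmission: no → false
  support letters ≤ 1: 1 ≤ 1 is true
  years since PhD < 32 years: 30 < 32 is true
Combine:
[1.1.1] false OR false = false
[1.1.2] true AND false = false
[1.1] false → false (antecedent false ⇒ implication holds) = true
[1.2.1] false → false (antecedent false ⇒ implication holds) = true
[1.2.2.2] exactly-one(false, true) = true
[1.2.2] true AND true = true
[1.2] true AND true = true
[1] true OR true = true
[2.1.1.1.1.1] true AND true = true
[2.1.1.1.1] NOT true = false
[2.1.1.1] NOT false = true
[2.1.1] NOT true = false
[2.1.2.1.1] true OR false = true
[2.1.2.1] NOT true = false
[2.1.2.2.1] true AND true = true
[2.1.2.2] NOT true = false
[2.1.2] false OR false = false
[2.1] exactly-one(false, false) = false
[2] NOT false = true
[root] true AND true = true
Overall: true → funded

Funded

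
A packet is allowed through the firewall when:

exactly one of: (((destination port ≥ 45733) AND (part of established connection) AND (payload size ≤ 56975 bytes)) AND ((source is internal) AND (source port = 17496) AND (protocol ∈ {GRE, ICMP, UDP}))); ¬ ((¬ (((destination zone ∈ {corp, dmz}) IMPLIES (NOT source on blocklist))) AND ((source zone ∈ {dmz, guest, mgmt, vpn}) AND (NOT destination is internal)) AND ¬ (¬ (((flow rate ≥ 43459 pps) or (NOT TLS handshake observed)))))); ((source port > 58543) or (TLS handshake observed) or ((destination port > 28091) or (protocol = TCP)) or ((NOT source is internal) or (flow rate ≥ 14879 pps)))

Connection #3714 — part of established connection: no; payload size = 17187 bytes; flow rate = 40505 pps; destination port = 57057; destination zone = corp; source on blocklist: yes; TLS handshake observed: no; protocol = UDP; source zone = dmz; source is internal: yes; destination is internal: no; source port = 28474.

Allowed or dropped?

Atomic conditions:
  destination port ≥ 45733: 57057 ≥ 45733 is true
  part of established connection: no → false
  payload size ≤ 56975 bytes: 17187 ≤ 56975 is true
  source is internal: yes → true
  source port = 17496: 28474 == 17496 is false
  protocol ∈ {GRE, ICMP, UDP}: UDP is in the set → true
  destination zone ∈ {corp, dmz}: corp is in the set → true
  NOT source on blocklist: yes → false
  source zone ∈ {dmz, guest, mgmt, vpn}: dmz is in the set → true
  NOT destination is internal: no → true
  flow rate ≥ 43459 pps: 40505 ≥ 43459 is false
  NOT TLS handshake observed: no → true
  source port > 58543: 28474 > 58543 is false
  TLS handshake observed: no → false
  destination port > 28091: 57057 > 28091 is true
  protocol = TCP: UDP == TCP is false
  NOT source is internal: yes → false
  flow rate ≥ 14879 pps: 40505 ≥ 14879 is true
Combine:
[1.1] true AND false AND true = false
[1.2] true AND false AND true = false
[1] false AND false = false
[2.1.1.1] true → false = false
[2.1.1] NOT false = true
[2.1.2] true AND true = true
[2.1.3.1.1] false OR true = true
[2.1.3.1] NOT true = false
[2.1.3] NOT false = true
[2.1] true AND true AND true = true
[2] NOT true = false
[3.3] true OR false = true
[3.4] false OR true = true
[3] false OR false OR true OR true = true
[root] exactly-one(false, false, true) = true
Overall: true → allowed

Allowed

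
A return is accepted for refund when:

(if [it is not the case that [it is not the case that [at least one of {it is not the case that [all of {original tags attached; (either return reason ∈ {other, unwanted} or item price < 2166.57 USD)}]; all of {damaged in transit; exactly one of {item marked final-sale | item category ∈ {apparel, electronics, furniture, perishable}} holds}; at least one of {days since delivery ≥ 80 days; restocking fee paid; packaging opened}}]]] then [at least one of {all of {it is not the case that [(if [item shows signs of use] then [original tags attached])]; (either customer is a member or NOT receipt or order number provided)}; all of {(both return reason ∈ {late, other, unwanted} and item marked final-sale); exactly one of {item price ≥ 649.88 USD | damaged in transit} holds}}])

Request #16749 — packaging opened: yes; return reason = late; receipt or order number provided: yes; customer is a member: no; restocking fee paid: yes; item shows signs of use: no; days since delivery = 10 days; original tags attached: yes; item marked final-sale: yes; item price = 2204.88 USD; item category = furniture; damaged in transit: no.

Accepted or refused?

Accepted

Atomic conditions:
  original tags attached: yes → true
  return reason ∈ {other, unwanted}: late is not in the set → false
  item price < 2166.57 USD: 2204.88 < 2166.57 is false
  damaged in transit: no → false
  item marked final-sale: yes → true
  item category ∈ {apparel, electronics, furniture, perishable}: furniture is in the set → true
  days since delivery ≥ 80 days: 10 ≥ 80 is false
  restocking fee paid: yes → true
  packaging opened: yes → true
  item shows signs of use: no → false
  customer is a member: no → false
  NOT receipt or order number provided: yes → false
  return reason ∈ {late, other, unwanted}: late is in the set → true
  item price ≥ 649.88 USD: 2204.88 ≥ 649.88 is true
Combine:
[1.1.1.1.1.2] false OR false = false
[1.1.1.1.1] true AND false = false
[1.1.1.1] NOT false = true
[1.1.1.2.2] exactly-one(true, true) = false
[1.1.1.2] false AND false = false
[1.1.1.3] false OR true OR true = true
[1.1.1] true OR false OR true = true
[1.1] NOT true = false
[1] NOT false = true
[2.1.1.1] false → true (antecedent false ⇒ implication holds) = true
[2.1.1] NOT true = false
[2.1.2] false OR false = false
[2.1] false AND false = false
[2.2.1] true AND true = true
[2.2.2] exactly-one(true, false) = true
[2.2] true AND true = true
[2] false OR true = true
[root] true → true = true
Overall: true → accepted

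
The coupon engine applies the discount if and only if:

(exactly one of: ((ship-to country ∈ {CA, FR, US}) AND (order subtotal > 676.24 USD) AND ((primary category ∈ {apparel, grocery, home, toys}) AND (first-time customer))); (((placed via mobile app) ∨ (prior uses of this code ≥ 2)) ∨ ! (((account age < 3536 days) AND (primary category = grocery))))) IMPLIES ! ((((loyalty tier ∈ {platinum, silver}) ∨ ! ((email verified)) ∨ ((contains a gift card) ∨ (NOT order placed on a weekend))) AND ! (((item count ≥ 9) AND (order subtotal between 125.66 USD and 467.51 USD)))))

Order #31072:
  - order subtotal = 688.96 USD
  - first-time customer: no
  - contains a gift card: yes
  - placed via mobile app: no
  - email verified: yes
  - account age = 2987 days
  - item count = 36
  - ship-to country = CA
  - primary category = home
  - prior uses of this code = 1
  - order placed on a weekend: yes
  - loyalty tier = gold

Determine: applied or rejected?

Rejected

Atomic conditions:
  ship-to country ∈ {CA, FR, US}: CA is in the set → true
  order subtotal > 676.24 USD: 688.96 > 676.24 is true
  primary category ∈ {apparel, grocery, home, toys}: home is in the set → true
  first-time customer: no → false
  placed via mobile app: no → false
  prior uses of this code ≥ 2: 1 ≥ 2 is false
  account age < 3536 days: 2987 < 3536 is true
  primary category = grocery: home == grocery is false
  loyalty tier ∈ {platinum, silver}: gold is not in the set → false
  email verified: yes → true
  contains a gift card: yes → true
  NOT order placed on a weekend: yes → false
  item count ≥ 9: 36 ≥ 9 is true
  order subtotal between 125.66 USD and 467.51 USD: 688.96 in [125.66, 467.51] is false
Combine:
[1.1.3] true AND false = false
[1.1] true AND true AND false = false
[1.2.1] false OR false = false
[1.2.2.1] true AND false = false
[1.2.2] NOT false = true
[1.2] false OR true = true
[1] exactly-one(false, true) = true
[2.1.1.2] NOT true = false
[2.1.1.3] true OR false = true
[2.1.1] false OR false OR true = true
[2.1.2.1] true AND false = false
[2.1.2] NOT false = true
[2.1] true AND true = true
[2] NOT true = false
[root] true → false = false
Overall: false → rejected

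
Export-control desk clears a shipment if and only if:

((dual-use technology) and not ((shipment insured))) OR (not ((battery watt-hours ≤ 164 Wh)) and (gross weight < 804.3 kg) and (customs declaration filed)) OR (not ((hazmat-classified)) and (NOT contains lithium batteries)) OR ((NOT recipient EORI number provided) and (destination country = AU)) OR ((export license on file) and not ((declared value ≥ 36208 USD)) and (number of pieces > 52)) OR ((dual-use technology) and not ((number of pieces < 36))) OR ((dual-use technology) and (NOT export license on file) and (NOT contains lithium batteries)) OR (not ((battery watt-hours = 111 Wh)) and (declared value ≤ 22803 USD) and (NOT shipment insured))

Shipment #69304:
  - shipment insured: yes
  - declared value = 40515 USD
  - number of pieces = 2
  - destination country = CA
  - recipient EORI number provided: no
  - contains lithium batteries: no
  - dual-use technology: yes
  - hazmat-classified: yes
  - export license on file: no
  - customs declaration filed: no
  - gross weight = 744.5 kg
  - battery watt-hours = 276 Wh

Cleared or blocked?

Atomic conditions:
  dual-use technology: yes → true
  shipment insured: yes → true
  battery watt-hours ≤ 164 Wh: 276 ≤ 164 is false
  gross weight < 804.3 kg: 744.5 < 804.3 is true
  customs declaration filed: no → false
  hazmat-classified: yes → true
  NOT contains lithium batteries: no → true
  NOT recipient EORI number provided: no → true
  destination country = AU: CA == AU is false
  export license on file: no → false
  declared value ≥ 36208 USD: 40515 ≥ 36208 is true
  number of pieces > 52: 2 > 52 is false
  number of pieces < 36: 2 < 36 is true
  NOT export license on file: no → true
  battery watt-hours = 111 Wh: 276 == 111 is false
  declared value ≤ 22803 USD: 40515 ≤ 22803 is false
  NOT shipment insured: yes → false
Combine:
[1.2] NOT true = false
[1] true AND false = false
[2.1] NOT false = true
[2] true AND true AND false = false
[3.1] NOT true = false
[3] false AND true = false
[4] true AND false = false
[5.2] NOT true = false
[5] false AND false AND false = false
[6.2] NOT true = false
[6] true AND false = false
[7] true AND true AND true = true
[8.1] NOT false = true
[8] true AND false AND false = false
[root] false OR false OR false OR false OR false OR false OR true OR false = true
Overall: true → cleared

Cleared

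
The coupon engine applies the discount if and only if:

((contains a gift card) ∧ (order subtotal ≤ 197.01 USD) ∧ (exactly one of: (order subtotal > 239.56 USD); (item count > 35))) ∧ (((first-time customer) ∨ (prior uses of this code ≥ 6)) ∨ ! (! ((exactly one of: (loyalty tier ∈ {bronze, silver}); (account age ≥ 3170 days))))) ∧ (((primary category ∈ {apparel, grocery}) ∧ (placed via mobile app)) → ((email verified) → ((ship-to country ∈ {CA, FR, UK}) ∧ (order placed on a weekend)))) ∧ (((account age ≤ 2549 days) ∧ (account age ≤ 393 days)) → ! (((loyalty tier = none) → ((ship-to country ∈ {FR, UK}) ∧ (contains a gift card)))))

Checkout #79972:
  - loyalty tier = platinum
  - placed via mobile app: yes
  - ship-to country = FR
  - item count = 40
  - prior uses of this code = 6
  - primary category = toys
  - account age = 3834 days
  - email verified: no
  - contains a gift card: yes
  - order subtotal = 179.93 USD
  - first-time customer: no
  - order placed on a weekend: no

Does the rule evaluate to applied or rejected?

Atomic conditions:
  contains a gift card: yes → true
  order subtotal ≤ 197.01 USD: 179.93 ≤ 197.01 is true
  order subtotal > 239.56 USD: 179.93 > 239.56 is false
  item count > 35: 40 > 35 is true
  first-time customer: no → false
  prior uses of this code ≥ 6: 6 ≥ 6 is true
  loyalty tier ∈ {bronze, silver}: platinum is not in the set → false
  account age ≥ 3170 days: 3834 ≥ 3170 is true
  primary category ∈ {apparel, grocery}: toys is not in the set → false
  placed via mobile app: yes → true
  email verified: no → false
  ship-to country ∈ {CA, FR, UK}: FR is in the set → true
  order placed on a weekend: no → false
  account age ≤ 2549 days: 3834 ≤ 2549 is false
  account age ≤ 393 days: 3834 ≤ 393 is false
  loyalty tier = none: platinum == none is false
  ship-to country ∈ {FR, UK}: FR is in the set → true
Combine:
[1.3] exactly-one(false, true) = true
[1] true AND true AND true = true
[2.1] false OR true = true
[2.2.1.1] exactly-one(false, true) = true
[2.2.1] NOT true = false
[2.2] NOT false = true
[2] true OR true = true
[3.1] false AND true = false
[3.2.2] true AND false = false
[3.2] false → false (antecedent false ⇒ implication holds) = true
[3] false → true (antecedent false ⇒ implication holds) = true
[4.1] false AND false = false
[4.2.1.2] true AND true = true
[4.2.1] false → true (antecedent false ⇒ implication holds) = true
[4.2] NOT true = false
[4] false → false (antecedent false ⇒ implication holds) = true
[root] true AND true AND true AND true = true
Overall: true → applied

Applied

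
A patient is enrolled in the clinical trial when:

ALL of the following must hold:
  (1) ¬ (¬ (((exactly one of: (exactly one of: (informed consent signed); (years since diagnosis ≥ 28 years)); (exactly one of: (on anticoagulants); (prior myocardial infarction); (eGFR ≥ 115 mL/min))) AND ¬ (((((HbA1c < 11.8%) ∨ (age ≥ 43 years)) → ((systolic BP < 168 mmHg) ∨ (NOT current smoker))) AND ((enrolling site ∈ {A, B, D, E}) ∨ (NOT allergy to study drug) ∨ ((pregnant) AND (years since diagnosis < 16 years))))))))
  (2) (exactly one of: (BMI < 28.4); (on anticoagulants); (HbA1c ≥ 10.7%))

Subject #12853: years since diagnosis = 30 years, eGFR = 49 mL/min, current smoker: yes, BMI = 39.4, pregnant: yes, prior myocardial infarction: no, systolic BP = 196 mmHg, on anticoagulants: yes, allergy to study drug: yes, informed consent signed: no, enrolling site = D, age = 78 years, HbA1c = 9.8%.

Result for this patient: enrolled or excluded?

Excluded

Atomic conditions:
  informed consent signed: no → false
  years since diagnosis ≥ 28 years: 30 ≥ 28 is true
  on anticoagulants: yes → true
  prior myocardial infarction: no → false
  eGFR ≥ 115 mL/min: 49 ≥ 115 is false
  HbA1c < 11.8%: 9.8 < 11.8 is true
  age ≥ 43 years: 78 ≥ 43 is true
  systolic BP < 168 mmHg: 196 < 168 is false
  NOT current smoker: yes → false
  enrolling site ∈ {A, B, D, E}: D is in the set → true
  NOT allergy to study drug: yes → false
  pregnant: yes → true
  years since diagnosis < 16 years: 30 < 16 is false
  BMI < 28.4: 39.4 < 28.4 is false
  HbA1c ≥ 10.7%: 9.8 ≥ 10.7 is false
Combine:
[1.1.1.1.1] exactly-one(false, true) = true
[1.1.1.1.2] exactly-one(true, false, false) = true
[1.1.1.1] exactly-one(true, true) = false
[1.1.1.2.1.1.1] true OR true = true
[1.1.1.2.1.1.2] false OR false = false
[1.1.1.2.1.1] true → false = false
[1.1.1.2.1.2.3] true AND false = false
[1.1.1.2.1.2] true OR false OR false = true
[1.1.1.2.1] false AND true = false
[1.1.1.2] NOT false = true
[1.1.1] false AND true = false
[1.1] NOT false = true
[1] NOT true = false
[2] exactly-one(false, true, false) = true
[root] false AND true = false
Overall: false → excluded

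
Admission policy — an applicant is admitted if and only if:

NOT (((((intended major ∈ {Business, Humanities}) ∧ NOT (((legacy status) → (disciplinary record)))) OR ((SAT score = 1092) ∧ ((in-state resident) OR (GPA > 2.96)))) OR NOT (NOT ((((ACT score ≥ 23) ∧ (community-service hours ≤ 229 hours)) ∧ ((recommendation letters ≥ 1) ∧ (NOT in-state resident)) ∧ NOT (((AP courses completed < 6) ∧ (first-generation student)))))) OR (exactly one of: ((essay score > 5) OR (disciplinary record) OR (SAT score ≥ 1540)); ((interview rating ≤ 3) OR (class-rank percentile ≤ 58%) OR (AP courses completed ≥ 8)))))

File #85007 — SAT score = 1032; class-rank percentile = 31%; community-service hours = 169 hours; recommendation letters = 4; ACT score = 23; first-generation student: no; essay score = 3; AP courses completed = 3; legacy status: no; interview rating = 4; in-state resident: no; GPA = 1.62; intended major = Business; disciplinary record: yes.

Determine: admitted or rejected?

Rejected

Atomic conditions:
  intended major ∈ {Business, Humanities}: Business is in the set → true
  legacy status: no → false
  disciplinary record: yes → true
  SAT score = 1092: 1032 == 1092 is false
  in-state resident: no → false
  GPA > 2.96: 1.62 > 2.96 is false
  ACT score ≥ 23: 23 ≥ 23 is true
  community-service hours ≤ 229 hours: 169 ≤ 229 is true
  recommendation letters ≥ 1: 4 ≥ 1 is true
  NOT in-state resident: no → true
  AP courses completed < 6: 3 < 6 is true
  first-generation student: no → false
  essay score > 5: 3 > 5 is false
  SAT score ≥ 1540: 1032 ≥ 1540 is false
  interview rating ≤ 3: 4 ≤ 3 is false
  class-rank percentile ≤ 58%: 31 ≤ 58 is true
  AP courses completed ≥ 8: 3 ≥ 8 is false
Combine:
[1.1.1.2.1] false → true (antecedent false ⇒ implication holds) = true
[1.1.1.2] NOT true = false
[1.1.1] true AND false = false
[1.1.2.2] false OR false = false
[1.1.2] false AND false = false
[1.1] false OR false = false
[1.2.1.1.1] true AND true = true
[1.2.1.1.2] true AND true = true
[1.2.1.1.3.1] true AND false = false
[1.2.1.1.3] NOT false = true
[1.2.1.1] true AND true AND true = true
[1.2.1] NOT true = false
[1.2] NOT false = true
[1.3.1] false OR true OR false = true
[1.3.2] false OR true OR false = true
[1.3] exactly-one(true, true) = false
[1] false OR true OR false = true
[root] NOT true = false
Overall: false → rejected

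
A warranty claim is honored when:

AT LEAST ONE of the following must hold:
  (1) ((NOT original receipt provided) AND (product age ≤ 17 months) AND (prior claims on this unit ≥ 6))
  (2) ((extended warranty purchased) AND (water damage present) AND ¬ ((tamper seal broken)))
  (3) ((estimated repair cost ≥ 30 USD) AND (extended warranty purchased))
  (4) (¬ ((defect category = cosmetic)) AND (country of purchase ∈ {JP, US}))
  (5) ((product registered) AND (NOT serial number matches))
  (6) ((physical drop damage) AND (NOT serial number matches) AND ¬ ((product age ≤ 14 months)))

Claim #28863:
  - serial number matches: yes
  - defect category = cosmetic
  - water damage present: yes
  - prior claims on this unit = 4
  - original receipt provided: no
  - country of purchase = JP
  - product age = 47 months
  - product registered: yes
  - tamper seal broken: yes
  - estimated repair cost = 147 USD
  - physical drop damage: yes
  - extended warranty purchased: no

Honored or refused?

Atomic conditions:
  NOT original receipt provided: no → true
  product age ≤ 17 months: 47 ≤ 17 is false
  prior claims on this unit ≥ 6: 4 ≥ 6 is false
  extended warranty purchased: no → false
  water damage present: yes → true
  tamper seal broken: yes → true
  estimated repair cost ≥ 30 USD: 147 ≥ 30 is true
  defect category = cosmetic: cosmetic == cosmetic is true
  country of purchase ∈ {JP, US}: JP is in the set → true
  product registered: yes → true
  NOT serial number matches: yes → false
  physical drop damage: yes → true
  product age ≤ 14 months: 47 ≤ 14 is false
Combine:
[1] true AND false AND false = false
[2.3] NOT true = false
[2] false AND true AND false = false
[3] true AND false = false
[4.1] NOT true = false
[4] false AND true = false
[5] true AND false = false
[6.3] NOT false = true
[6] true AND false AND true = false
[root] false OR false OR false OR false OR false OR false = false
Overall: false → refused

Refused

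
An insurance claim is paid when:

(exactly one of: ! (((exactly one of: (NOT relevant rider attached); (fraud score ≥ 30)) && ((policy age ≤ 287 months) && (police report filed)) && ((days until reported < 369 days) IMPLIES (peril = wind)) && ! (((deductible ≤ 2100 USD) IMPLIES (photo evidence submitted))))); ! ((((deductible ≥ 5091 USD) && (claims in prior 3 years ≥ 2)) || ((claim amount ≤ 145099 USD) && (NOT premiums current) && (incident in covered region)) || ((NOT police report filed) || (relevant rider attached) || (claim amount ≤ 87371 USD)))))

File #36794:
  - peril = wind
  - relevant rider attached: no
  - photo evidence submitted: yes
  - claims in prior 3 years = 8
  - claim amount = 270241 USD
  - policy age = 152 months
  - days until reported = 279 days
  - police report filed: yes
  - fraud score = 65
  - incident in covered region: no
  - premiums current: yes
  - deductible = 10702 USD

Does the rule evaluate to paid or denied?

Atomic conditions:
  NOT relevant rider attached: no → true
  fraud score ≥ 30: 65 ≥ 30 is true
  policy age ≤ 287 months: 152 ≤ 287 is true
  police report filed: yes → true
  days until reported < 369 days: 279 < 369 is true
  peril = wind: wind == wind is true
  deductible ≤ 2100 USD: 10702 ≤ 2100 is false
  photo evidence submitted: yes → true
  deductible ≥ 5091 USD: 10702 ≥ 5091 is true
  claims in prior 3 years ≥ 2: 8 ≥ 2 is true
  claim amount ≤ 145099 USD: 270241 ≤ 145099 is false
  NOT premiums current: yes → false
  incident in covered region: no → false
  NOT police report filed: yes → false
  relevant rider attached: no → false
  claim amount ≤ 87371 USD: 270241 ≤ 87371 is false
Combine:
[1.1.1] exactly-one(true, true) = false
[1.1.2] true AND true = true
[1.1.3] true → true = true
[1.1.4.1] false → true (antecedent false ⇒ implication holds) = true
[1.1.4] NOT true = false
[1.1] false AND true AND true AND false = false
[1] NOT false = true
[2.1.1] true AND true = true
[2.1.2] false AND false AND false = false
[2.1.3] false OR false OR false = false
[2.1] true OR false OR false = true
[2] NOT true = false
[root] exactly-one(true, false) = true
Overall: true → paid

Paid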